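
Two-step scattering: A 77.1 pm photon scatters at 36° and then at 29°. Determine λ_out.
77.8676 pm

Apply Compton shift twice:

First scattering at θ₁ = 36°:
Δλ₁ = λ_C(1 - cos(36°))
Δλ₁ = 2.4263 × 0.1910
Δλ₁ = 0.4634 pm

After first scattering:
λ₁ = 77.1 + 0.4634 = 77.5634 pm

Second scattering at θ₂ = 29°:
Δλ₂ = λ_C(1 - cos(29°))
Δλ₂ = 2.4263 × 0.1254
Δλ₂ = 0.3042 pm

Final wavelength:
λ₂ = 77.5634 + 0.3042 = 77.8676 pm

Total shift: Δλ_total = 0.4634 + 0.3042 = 0.7676 pm

(Intermediate values are shown rounded; full precision is carried through to the final answer.)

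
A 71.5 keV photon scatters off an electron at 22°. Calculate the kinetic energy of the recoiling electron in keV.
0.7211 keV

By energy conservation: K_e = E_initial - E_final

First find the scattered photon energy:
Initial wavelength: λ = hc/E = 17.3404 pm
Compton shift: Δλ = λ_C(1 - cos(22°)) = 0.1767 pm
Final wavelength: λ' = 17.3404 + 0.1767 = 17.5171 pm
Final photon energy: E' = hc/λ' = 70.7789 keV

Electron kinetic energy:
K_e = E - E' = 71.5000 - 70.7789 = 0.7211 keV

(Intermediate values are shown rounded; full precision is carried through to the final answer.)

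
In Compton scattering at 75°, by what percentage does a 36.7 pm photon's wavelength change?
4.9001%

Calculate the Compton shift:
Δλ = λ_C(1 - cos(75°))
Δλ = 2.4263 × (1 - cos(75°))
Δλ = 2.4263 × 0.7412
Δλ = 1.7983 pm

Percentage change:
(Δλ/λ₀) × 100 = (1.7983/36.7) × 100
= 4.9001%

(Intermediate values are shown rounded; full precision is carried through to the final answer.)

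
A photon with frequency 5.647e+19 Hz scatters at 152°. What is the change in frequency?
2.612e+19 Hz (decrease)

Convert frequency to wavelength (c = 299792458 m/s):
λ₀ = c/f₀ = 299792458/5.647e+19 = 5.3088801e-12 m = 5.3089 pm

Calculate Compton shift:
Δλ = λ_C(1 - cos(152°)) = 4.5686 pm

Final wavelength:
λ' = λ₀ + Δλ = 5.3089 + 4.5686 = 9.8775 pm

Final frequency:
f' = c/λ' = 299792458/9.8774951e-12 = 3.0351061e+19 Hz

Frequency shift (decrease):
Δf = f₀ - f' = 5.647e+19 - 3.0351061e+19 = 2.612e+19 Hz

(Intermediate values are shown rounded; full precision is carried through to the final answer.)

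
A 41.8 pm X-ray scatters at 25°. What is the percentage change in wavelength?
0.5438%

Calculate the Compton shift:
Δλ = λ_C(1 - cos(25°))
Δλ = 2.4263 × (1 - cos(25°))
Δλ = 2.4263 × 0.0937
Δλ = 0.2273 pm

Percentage change:
(Δλ/λ₀) × 100 = (0.2273/41.8) × 100
= 0.5438%

(Intermediate values are shown rounded; full precision is carried through to the final answer.)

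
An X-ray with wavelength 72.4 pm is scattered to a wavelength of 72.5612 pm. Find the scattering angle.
21.00°

First find the wavelength shift:
Δλ = λ' - λ = 72.5612 - 72.4 = 0.1612 pm

Using Δλ = λ_C(1 - cos θ), with λ_C = h/(m_e·c) ≈ 2.42631024 pm:
cos θ = 1 - Δλ/λ_C
cos θ = 1 - 0.1612/2.42631024
cos θ = 0.933562

θ = arccos(0.933562)
θ = 21.00°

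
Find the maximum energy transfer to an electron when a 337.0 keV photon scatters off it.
191.6778 keV

Maximum energy transfer occurs at θ = 180° (backscattering).

Initial photon: E₀ = 337.0 keV → λ₀ = 3.6791 pm

Maximum Compton shift (at 180°):
Δλ_max = 2λ_C = 2 × 2.4263 = 4.8526 pm

Final wavelength:
λ' = 3.6791 + 4.8526 = 8.5317 pm

Minimum photon energy (maximum energy to electron):
E'_min = hc/λ' = 145.3222 keV

Maximum electron kinetic energy:
K_max = E₀ - E'_min = 337.0000 - 145.3222 = 191.6778 keV

(Intermediate values are shown rounded; full precision is carried through to the final answer.)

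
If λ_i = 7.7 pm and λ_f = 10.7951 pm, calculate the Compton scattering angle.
106.00°

First find the wavelength shift:
Δλ = λ' - λ = 10.7951 - 7.7 = 3.0951 pm

Using Δλ = λ_C(1 - cos θ), with λ_C = h/(m_e·c) ≈ 2.42631024 pm:
cos θ = 1 - Δλ/λ_C
cos θ = 1 - 3.0951/2.42631024
cos θ = -0.275641

θ = arccos(-0.275641)
θ = 106.00°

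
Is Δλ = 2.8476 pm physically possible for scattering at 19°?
No, inconsistent

Calculate the expected shift for θ = 19°:

Δλ_expected = λ_C(1 - cos(19°))
Δλ_expected = 2.4263 × (1 - cos(19°))
Δλ_expected = 2.4263 × 0.0545
Δλ_expected = 0.1322 pm

Given shift: 2.8476 pm
Expected shift: 0.1322 pm
Difference: 2.7154 pm

The values do not match. The given shift corresponds to θ ≈ 100.0°, not 19°.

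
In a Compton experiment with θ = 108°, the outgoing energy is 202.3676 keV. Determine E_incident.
420.1998 keV

Convert final energy to wavelength (hc ≈ 1239.842 keV·pm):
λ' = hc/E' = 1239.842 / 202.3676 = 6.1267 pm

Calculate the Compton shift:
Δλ = λ_C(1 - cos(108°))
Δλ = 2.4263 × (1 - cos(108°))
Δλ = 3.1761 pm

Initial wavelength:
λ = λ' - Δλ = 6.1267 - 3.1761 = 2.9506 pm

Initial energy:
E = hc/λ = 1239.842 / 2.9506 = 420.1998 keV

(Intermediate values are shown rounded; full precision is carried through to the final answer.)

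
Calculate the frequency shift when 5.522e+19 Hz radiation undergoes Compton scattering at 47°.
6.871e+18 Hz (decrease)

Convert frequency to wavelength (c = 299792458 m/s):
λ₀ = c/f₀ = 299792458/5.522e+19 = 5.4290557e-12 m = 5.4291 pm

Calculate Compton shift:
Δλ = λ_C(1 - cos(47°)) = 0.7716 pm

Final wavelength:
λ' = λ₀ + Δλ = 5.4291 + 0.7716 = 6.2006 pm

Final frequency:
f' = c/λ' = 299792458/6.2006264e-12 = 4.8348738e+19 Hz

Frequency shift (decrease):
Δf = f₀ - f' = 5.522e+19 - 4.8348738e+19 = 6.871e+18 Hz

(Intermediate values are shown rounded; full precision is carried through to the final answer.)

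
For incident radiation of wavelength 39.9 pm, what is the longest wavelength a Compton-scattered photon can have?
44.7526 pm (at θ = 180°)

The Compton shift is Δλ = λ_C(1 − cos θ).

Since cos θ ranges from −1 to 1, the factor (1 − cos θ) ranges from 0 to 2; the maximum shift occurs at θ = 180° (backscattering):
Δλ_max = 2λ_C = 2 × 2.4263 pm = 4.8526 pm

Maximum scattered wavelength:
λ'_max = λ₀ + Δλ_max = 39.9 + 4.8526 = 44.7526 pm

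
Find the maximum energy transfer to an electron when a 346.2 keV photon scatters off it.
199.1932 keV

Maximum energy transfer occurs at θ = 180° (backscattering).

Initial photon: E₀ = 346.2 keV → λ₀ = 3.5813 pm

Maximum Compton shift (at 180°):
Δλ_max = 2λ_C = 2 × 2.4263 = 4.8526 pm

Final wavelength:
λ' = 3.5813 + 4.8526 = 8.4339 pm

Minimum photon energy (maximum energy to electron):
E'_min = hc/λ' = 147.0068 keV

Maximum electron kinetic energy:
K_max = E₀ - E'_min = 346.2000 - 147.0068 = 199.1932 keV

(Intermediate values are shown rounded; full precision is carried through to the final answer.)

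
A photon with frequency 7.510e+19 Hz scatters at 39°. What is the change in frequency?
8.959e+18 Hz (decrease)

Convert frequency to wavelength (c = 299792458 m/s):
λ₀ = c/f₀ = 299792458/7.510e+19 = 3.9919102e-12 m = 3.9919 pm

Calculate Compton shift:
Δλ = λ_C(1 - cos(39°)) = 0.5407 pm

Final wavelength:
λ' = λ₀ + Δλ = 3.9919 + 0.5407 = 4.5326 pm

Final frequency:
f' = c/λ' = 299792458/4.5326233e-12 = 6.6141049e+19 Hz

Frequency shift (decrease):
Δf = f₀ - f' = 7.510e+19 - 6.6141049e+19 = 8.959e+18 Hz

(Intermediate values are shown rounded; full precision is carried through to the final answer.)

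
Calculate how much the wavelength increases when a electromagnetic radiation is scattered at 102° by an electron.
2.9308 pm

Using the Compton scattering formula:
Δλ = λ_C(1 - cos θ)

where λ_C = h/(m_e·c) ≈ 2.4263 pm is the Compton wavelength of an electron.

For θ = 102°:
cos(102°) = -0.2079
1 - cos(102°) = 1.2079

Δλ = 2.4263 × 1.2079
Δλ = 2.9308 pm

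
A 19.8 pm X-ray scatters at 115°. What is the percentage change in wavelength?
17.4329%

Calculate the Compton shift:
Δλ = λ_C(1 - cos(115°))
Δλ = 2.4263 × (1 - cos(115°))
Δλ = 2.4263 × 1.4226
Δλ = 3.4517 pm

Percentage change:
(Δλ/λ₀) × 100 = (3.4517/19.8) × 100
= 17.4329%

(Intermediate values are shown rounded; full precision is carried through to the final answer.)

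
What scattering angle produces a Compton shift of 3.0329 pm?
104.48°

From the Compton formula Δλ = λ_C(1 - cos θ), we can solve for θ:

cos θ = 1 - Δλ/λ_C

Given:
- Δλ = 3.0329 pm
- λ_C = h/(m_e·c) ≈ 2.42631024 pm

cos θ = 1 - 3.0329/2.42631024
cos θ = 1 - 1.250005
cos θ = -0.250005

θ = arccos(-0.250005)
θ = 104.48°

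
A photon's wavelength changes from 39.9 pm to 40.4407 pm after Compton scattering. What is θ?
39.00°

First find the wavelength shift:
Δλ = λ' - λ = 40.4407 - 39.9 = 0.5407 pm

Using Δλ = λ_C(1 - cos θ), with λ_C = h/(m_e·c) ≈ 2.42631024 pm:
cos θ = 1 - Δλ/λ_C
cos θ = 1 - 0.5407/2.42631024
cos θ = 0.777151

θ = arccos(0.777151)
θ = 39.00°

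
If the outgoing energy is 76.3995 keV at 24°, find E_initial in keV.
77.4000 keV

Convert final energy to wavelength (hc ≈ 1239.842 keV·pm):
λ' = hc/E' = 1239.842 / 76.3995 = 16.2284 pm

Calculate the Compton shift:
Δλ = λ_C(1 - cos(24°))
Δλ = 2.4263 × (1 - cos(24°))
Δλ = 0.2098 pm

Initial wavelength:
λ = λ' - Δλ = 16.2284 - 0.2098 = 16.0186 pm

Initial energy:
E = hc/λ = 1239.842 / 16.0186 = 77.4000 keV

(Intermediate values are shown rounded; full precision is carried through to the final answer.)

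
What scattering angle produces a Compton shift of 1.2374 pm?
60.66°

From the Compton formula Δλ = λ_C(1 - cos θ), we can solve for θ:

cos θ = 1 - Δλ/λ_C

Given:
- Δλ = 1.2374 pm
- λ_C = h/(m_e·c) ≈ 2.42631024 pm

cos θ = 1 - 1.2374/2.42631024
cos θ = 1 - 0.509992
cos θ = 0.490008

θ = arccos(0.490008)
θ = 60.66°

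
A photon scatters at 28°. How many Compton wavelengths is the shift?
0.1171 λ_C

The Compton shift formula is:
Δλ = λ_C(1 - cos θ)

Dividing both sides by λ_C:
Δλ/λ_C = 1 - cos θ

For θ = 28°:
Δλ/λ_C = 1 - cos(28°)
Δλ/λ_C = 1 - 0.8829
Δλ/λ_C = 0.1171

This means the shift is 0.1171 × λ_C = 0.2840 pm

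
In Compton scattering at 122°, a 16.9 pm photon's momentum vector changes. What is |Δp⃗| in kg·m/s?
6.2502e-23 kg·m/s

Photon momentum magnitude is p = h/λ.

Initial momentum:
p₀ = h/λ = 6.6261e-34/1.6900e-11 = 3.9208e-23 kg·m/s

After scattering:
λ' = λ + Δλ = 16.9 + 3.7121 = 20.6121 pm
p' = h/λ' = 6.6261e-34/2.0612e-11 = 3.2147e-23 kg·m/s

Momentum is a vector; the scattered photon's direction makes angle θ = 122° with the incident direction. The magnitude of the vector change Δp⃗ = p⃗₀ − p⃗' is found from the law of cosines:
|Δp⃗|² = p₀² + p'² − 2p₀p'cos θ
|Δp⃗|² = (3.9208e-23)² + (3.2147e-23)² − 2·3.9208e-23·3.2147e-23·cos(122°)
|Δp⃗| = 6.2502e-23 kg·m/s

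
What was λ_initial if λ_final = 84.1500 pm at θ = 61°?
82.9000 pm

From λ' = λ + Δλ, we have λ = λ' - Δλ

First calculate the Compton shift:
Δλ = λ_C(1 - cos θ)
Δλ = 2.4263 × (1 - cos(61°))
Δλ = 2.4263 × 0.5152
Δλ = 1.2500 pm

Initial wavelength:
λ = λ' - Δλ
λ = 84.1500 - 1.2500
λ = 82.9000 pm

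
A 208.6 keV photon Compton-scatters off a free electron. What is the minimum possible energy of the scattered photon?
114.8400 keV (at θ = 180°)

The scattered photon has minimum energy when its wavelength is maximum, i.e., when the Compton shift Δλ = λ_C(1 − cos θ) is maximum. This occurs at θ = 180° (backscattering), giving Δλ_max = 2λ_C = 4.8526 pm.

Initial wavelength: λ₀ = hc/E₀ = 5.9436 pm
Maximum final wavelength: λ'_max = λ₀ + 2λ_C = 5.9436 + 4.8526 = 10.7963 pm
Minimum final energy: E'_min = hc/λ'_max = 114.8400 keV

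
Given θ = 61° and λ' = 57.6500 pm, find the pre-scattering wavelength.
56.4000 pm

From λ' = λ + Δλ, we have λ = λ' - Δλ

First calculate the Compton shift:
Δλ = λ_C(1 - cos θ)
Δλ = 2.4263 × (1 - cos(61°))
Δλ = 2.4263 × 0.5152
Δλ = 1.2500 pm

Initial wavelength:
λ = λ' - Δλ
λ = 57.6500 - 1.2500
λ = 56.4000 pm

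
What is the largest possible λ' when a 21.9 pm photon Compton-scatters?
26.7526 pm (at θ = 180°)

The Compton shift is Δλ = λ_C(1 − cos θ).

Since cos θ ranges from −1 to 1, the factor (1 − cos θ) ranges from 0 to 2; the maximum shift occurs at θ = 180° (backscattering):
Δλ_max = 2λ_C = 2 × 2.4263 pm = 4.8526 pm

Maximum scattered wavelength:
λ'_max = λ₀ + Δλ_max = 21.9 + 4.8526 = 26.7526 pm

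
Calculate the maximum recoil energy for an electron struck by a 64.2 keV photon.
12.8922 keV

Maximum energy transfer occurs at θ = 180° (backscattering).

Initial photon: E₀ = 64.2 keV → λ₀ = 19.3122 pm

Maximum Compton shift (at 180°):
Δλ_max = 2λ_C = 2 × 2.4263 = 4.8526 pm

Final wavelength:
λ' = 19.3122 + 4.8526 = 24.1648 pm

Minimum photon energy (maximum energy to electron):
E'_min = hc/λ' = 51.3078 keV

Maximum electron kinetic energy:
K_max = E₀ - E'_min = 64.2000 - 51.3078 = 12.8922 keV

(Intermediate values are shown rounded; full precision is carried through to the final answer.)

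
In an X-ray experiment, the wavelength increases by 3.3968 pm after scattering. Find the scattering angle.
113.58°

From the Compton formula Δλ = λ_C(1 - cos θ), we can solve for θ:

cos θ = 1 - Δλ/λ_C

Given:
- Δλ = 3.3968 pm
- λ_C = h/(m_e·c) ≈ 2.42631024 pm

cos θ = 1 - 3.3968/2.42631024
cos θ = 1 - 1.399986
cos θ = -0.399986

θ = arccos(-0.399986)
θ = 113.58°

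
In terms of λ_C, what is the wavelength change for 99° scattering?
1.1564 λ_C

The Compton shift formula is:
Δλ = λ_C(1 - cos θ)

Dividing both sides by λ_C:
Δλ/λ_C = 1 - cos θ

For θ = 99°:
Δλ/λ_C = 1 - cos(99°)
Δλ/λ_C = 1 - -0.1564
Δλ/λ_C = 1.1564

This means the shift is 1.1564 × λ_C = 2.8059 pm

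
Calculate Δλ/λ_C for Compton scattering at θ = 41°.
0.2453 λ_C

The Compton shift formula is:
Δλ = λ_C(1 - cos θ)

Dividing both sides by λ_C:
Δλ/λ_C = 1 - cos θ

For θ = 41°:
Δλ/λ_C = 1 - cos(41°)
Δλ/λ_C = 1 - 0.7547
Δλ/λ_C = 0.2453

This means the shift is 0.2453 × λ_C = 0.5952 pm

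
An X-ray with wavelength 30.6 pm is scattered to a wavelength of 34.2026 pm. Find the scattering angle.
119.00°

First find the wavelength shift:
Δλ = λ' - λ = 34.2026 - 30.6 = 3.6026 pm

Using Δλ = λ_C(1 - cos θ), with λ_C = h/(m_e·c) ≈ 2.42631024 pm:
cos θ = 1 - Δλ/λ_C
cos θ = 1 - 3.6026/2.42631024
cos θ = -0.484806

θ = arccos(-0.484806)
θ = 119.00°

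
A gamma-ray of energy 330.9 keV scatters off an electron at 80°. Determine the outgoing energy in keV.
215.5548 keV

First convert energy to wavelength:
λ = hc/E, with hc ≈ 1239.842 keV·pm (i.e. 1239.842 eV·nm)

For E = 330.9 keV = 330900 eV:
λ = 1239.842 keV·pm / 330.9 keV
λ = 3.7469 pm

Calculate the Compton shift:
Δλ = λ_C(1 - cos(80°)) = 2.4263 × 0.8264
Δλ = 2.0050 pm

Final wavelength:
λ' = 3.7469 + 2.0050 = 5.7519 pm

Final energy:
E' = hc/λ' = 1239.842 / 5.7519 = 215.5548 keV

(Intermediate values are shown rounded; full precision is carried through to the final answer.)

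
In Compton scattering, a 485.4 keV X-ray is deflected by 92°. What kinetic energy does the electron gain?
240.6262 keV

By energy conservation: K_e = E_initial - E_final

First find the scattered photon energy:
Initial wavelength: λ = hc/E = 2.5543 pm
Compton shift: Δλ = λ_C(1 - cos(92°)) = 2.5110 pm
Final wavelength: λ' = 2.5543 + 2.5110 = 5.0653 pm
Final photon energy: E' = hc/λ' = 244.7738 keV

Electron kinetic energy:
K_e = E - E' = 485.4000 - 244.7738 = 240.6262 keV

(Intermediate values are shown rounded; full precision is carried through to the final answer.)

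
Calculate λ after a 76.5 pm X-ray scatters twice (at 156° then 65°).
82.5438 pm

Apply Compton shift twice:

First scattering at θ₁ = 156°:
Δλ₁ = λ_C(1 - cos(156°))
Δλ₁ = 2.4263 × 1.9135
Δλ₁ = 4.6429 pm

After first scattering:
λ₁ = 76.5 + 4.6429 = 81.1429 pm

Second scattering at θ₂ = 65°:
Δλ₂ = λ_C(1 - cos(65°))
Δλ₂ = 2.4263 × 0.5774
Δλ₂ = 1.4009 pm

Final wavelength:
λ₂ = 81.1429 + 1.4009 = 82.5438 pm

Total shift: Δλ_total = 4.6429 + 1.4009 = 6.0438 pm

(Intermediate values are shown rounded; full precision is carried through to the final answer.)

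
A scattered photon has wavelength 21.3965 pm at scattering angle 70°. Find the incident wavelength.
19.8000 pm

From λ' = λ + Δλ, we have λ = λ' - Δλ

First calculate the Compton shift:
Δλ = λ_C(1 - cos θ)
Δλ = 2.4263 × (1 - cos(70°))
Δλ = 2.4263 × 0.6580
Δλ = 1.5965 pm

Initial wavelength:
λ = λ' - Δλ
λ = 21.3965 - 1.5965
λ = 19.8000 pm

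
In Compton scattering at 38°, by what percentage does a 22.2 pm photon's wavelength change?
2.3169%

Calculate the Compton shift:
Δλ = λ_C(1 - cos(38°))
Δλ = 2.4263 × (1 - cos(38°))
Δλ = 2.4263 × 0.2120
Δλ = 0.5144 pm

Percentage change:
(Δλ/λ₀) × 100 = (0.5144/22.2) × 100
= 2.3169%

(Intermediate values are shown rounded; full precision is carried through to the final answer.)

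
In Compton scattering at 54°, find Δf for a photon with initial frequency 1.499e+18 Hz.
7.459e+15 Hz (decrease)

Convert frequency to wavelength (c = 299792458 m/s):
λ₀ = c/f₀ = 299792458/1.499e+18 = 1.9999497e-10 m = 199.9950 pm

Calculate Compton shift:
Δλ = λ_C(1 - cos(54°)) = 1.0002 pm

Final wavelength:
λ' = λ₀ + Δλ = 199.9950 + 1.0002 = 200.9951 pm

Final frequency:
f' = c/λ' = 299792458/2.0099513e-10 = 1.4915409e+18 Hz

Frequency shift (decrease):
Δf = f₀ - f' = 1.499e+18 - 1.4915409e+18 = 7.459e+15 Hz

(Intermediate values are shown rounded; full precision is carried through to the final answer.)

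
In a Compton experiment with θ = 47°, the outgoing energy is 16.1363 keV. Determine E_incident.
16.3000 keV

Convert final energy to wavelength (hc ≈ 1239.842 keV·pm):
λ' = hc/E' = 1239.842 / 16.1363 = 76.8356 pm

Calculate the Compton shift:
Δλ = λ_C(1 - cos(47°))
Δλ = 2.4263 × (1 - cos(47°))
Δλ = 0.7716 pm

Initial wavelength:
λ = λ' - Δλ = 76.8356 - 0.7716 = 76.0640 pm

Initial energy:
E = hc/λ = 1239.842 / 76.0640 = 16.3000 keV

(Intermediate values are shown rounded; full precision is carried through to the final answer.)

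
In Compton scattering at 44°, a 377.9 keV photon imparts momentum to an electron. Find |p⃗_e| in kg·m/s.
1.4200e-22 kg·m/s

The electron is initially at rest, so by conservation of momentum:
p⃗_e = p⃗₀ − p⃗'  (incident photon momentum minus scattered photon momentum)

Photon momentum magnitudes (p = h/λ = E/c):
λ₀ = hc/E₀ = 3.2809 pm → p₀ = h/λ₀ = 2.0196e-22 kg·m/s
Δλ = λ_C(1 − cos 44°) = 0.6810 pm
λ' = 3.9618 pm → p' = h/λ' = 1.6725e-22 kg·m/s

The scattered photon makes angle θ = 44° with the incident direction, so by the law of cosines:
|p⃗_e|² = p₀² + p'² − 2p₀p'cos θ
|p⃗_e|² = (2.0196e-22)² + (1.6725e-22)² − 2·2.0196e-22·1.6725e-22·cos(44°)
|p⃗_e| = 1.4200e-22 kg·m/s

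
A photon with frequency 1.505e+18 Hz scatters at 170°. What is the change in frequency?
3.553e+16 Hz (decrease)

Convert frequency to wavelength (c = 299792458 m/s):
λ₀ = c/f₀ = 299792458/1.505e+18 = 1.9919765e-10 m = 199.1976 pm

Calculate Compton shift:
Δλ = λ_C(1 - cos(170°)) = 4.8158 pm

Final wavelength:
λ' = λ₀ + Δλ = 199.1976 + 4.8158 = 204.0134 pm

Final frequency:
f' = c/λ' = 299792458/2.0401341e-10 = 1.4694743e+18 Hz

Frequency shift (decrease):
Δf = f₀ - f' = 1.505e+18 - 1.4694743e+18 = 3.553e+16 Hz

(Intermediate values are shown rounded; full precision is carried through to the final answer.)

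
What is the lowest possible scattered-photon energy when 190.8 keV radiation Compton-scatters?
109.2300 keV (at θ = 180°)

The scattered photon has minimum energy when its wavelength is maximum, i.e., when the Compton shift Δλ = λ_C(1 − cos θ) is maximum. This occurs at θ = 180° (backscattering), giving Δλ_max = 2λ_C = 4.8526 pm.

Initial wavelength: λ₀ = hc/E₀ = 6.4981 pm
Maximum final wavelength: λ'_max = λ₀ + 2λ_C = 6.4981 + 4.8526 = 11.3507 pm
Minimum final energy: E'_min = hc/λ'_max = 109.2300 keV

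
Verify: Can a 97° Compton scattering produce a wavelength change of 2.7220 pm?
Yes, consistent

Calculate the expected shift for θ = 97°:

Δλ_expected = λ_C(1 - cos(97°))
Δλ_expected = 2.4263 × (1 - cos(97°))
Δλ_expected = 2.4263 × 1.1219
Δλ_expected = 2.7220 pm

Given shift: 2.7220 pm
Expected shift: 2.7220 pm
Difference: 0.0000 pm

The values match. This is consistent with Compton scattering at the stated angle.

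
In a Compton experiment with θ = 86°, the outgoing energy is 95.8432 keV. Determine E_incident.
116.1000 keV

Convert final energy to wavelength (hc ≈ 1239.842 keV·pm):
λ' = hc/E' = 1239.842 / 95.8432 = 12.9361 pm

Calculate the Compton shift:
Δλ = λ_C(1 - cos(86°))
Δλ = 2.4263 × (1 - cos(86°))
Δλ = 2.2571 pm

Initial wavelength:
λ = λ' - Δλ = 12.9361 - 2.2571 = 10.6791 pm

Initial energy:
E = hc/λ = 1239.842 / 10.6791 = 116.1000 keV

(Intermediate values are shown rounded; full precision is carried through to the final answer.)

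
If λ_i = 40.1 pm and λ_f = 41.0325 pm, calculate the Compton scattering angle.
52.00°

First find the wavelength shift:
Δλ = λ' - λ = 41.0325 - 40.1 = 0.9325 pm

Using Δλ = λ_C(1 - cos θ), with λ_C = h/(m_e·c) ≈ 2.42631024 pm:
cos θ = 1 - Δλ/λ_C
cos θ = 1 - 0.9325/2.42631024
cos θ = 0.615672

θ = arccos(0.615672)
θ = 52.00°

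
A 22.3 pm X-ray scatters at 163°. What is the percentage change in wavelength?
21.2852%

Calculate the Compton shift:
Δλ = λ_C(1 - cos(163°))
Δλ = 2.4263 × (1 - cos(163°))
Δλ = 2.4263 × 1.9563
Δλ = 4.7466 pm

Percentage change:
(Δλ/λ₀) × 100 = (4.7466/22.3) × 100
= 21.2852%

(Intermediate values are shown rounded; full precision is carried through to the final answer.)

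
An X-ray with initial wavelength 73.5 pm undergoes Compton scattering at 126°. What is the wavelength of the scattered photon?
77.3525 pm

Using the Compton scattering formula:
λ' = λ + Δλ = λ + λ_C(1 - cos θ)

Given:
- Initial wavelength λ = 73.5 pm
- Scattering angle θ = 126°
- Compton wavelength λ_C ≈ 2.4263 pm

Calculate the shift:
Δλ = 2.4263 × (1 - cos(126°))
Δλ = 2.4263 × 1.5878
Δλ = 3.8525 pm

Final wavelength:
λ' = 73.5 + 3.8525 = 77.3525 pm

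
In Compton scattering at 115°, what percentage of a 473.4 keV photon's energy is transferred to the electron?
0.5686 (or 56.86%)

Calculate initial and final photon energies:

Initial: E₀ = 473.4 keV → λ₀ = 2.6190 pm
Compton shift: Δλ = 3.4517 pm
Final wavelength: λ' = 6.0707 pm
Final energy: E' = 204.2328 keV

Fractional energy loss:
(E₀ - E')/E₀ = (473.4000 - 204.2328)/473.4000
= 269.1672/473.4000
= 0.5686
= 56.86%

(Intermediate values are shown rounded; full precision is carried through to the final answer.)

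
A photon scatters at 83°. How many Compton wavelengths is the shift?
0.8781 λ_C

The Compton shift formula is:
Δλ = λ_C(1 - cos θ)

Dividing both sides by λ_C:
Δλ/λ_C = 1 - cos θ

For θ = 83°:
Δλ/λ_C = 1 - cos(83°)
Δλ/λ_C = 1 - 0.1219
Δλ/λ_C = 0.8781

This means the shift is 0.8781 × λ_C = 2.1306 pm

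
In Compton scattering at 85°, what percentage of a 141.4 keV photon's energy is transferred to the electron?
0.2017 (or 20.17%)

Calculate initial and final photon energies:

Initial: E₀ = 141.4 keV → λ₀ = 8.7683 pm
Compton shift: Δλ = 2.2148 pm
Final wavelength: λ' = 10.9832 pm
Final energy: E' = 112.8856 keV

Fractional energy loss:
(E₀ - E')/E₀ = (141.4000 - 112.8856)/141.4000
= 28.5144/141.4000
= 0.2017
= 20.17%

(Intermediate values are shown rounded; full precision is carried through to the final answer.)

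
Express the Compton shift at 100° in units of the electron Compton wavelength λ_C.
1.1736 λ_C

The Compton shift formula is:
Δλ = λ_C(1 - cos θ)

Dividing both sides by λ_C:
Δλ/λ_C = 1 - cos θ

For θ = 100°:
Δλ/λ_C = 1 - cos(100°)
Δλ/λ_C = 1 - -0.1736
Δλ/λ_C = 1.1736

This means the shift is 1.1736 × λ_C = 2.8476 pm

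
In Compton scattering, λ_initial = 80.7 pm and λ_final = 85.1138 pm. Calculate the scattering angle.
145.00°

First find the wavelength shift:
Δλ = λ' - λ = 85.1138 - 80.7 = 4.4138 pm

Using Δλ = λ_C(1 - cos θ), with λ_C = h/(m_e·c) ≈ 2.42631024 pm:
cos θ = 1 - Δλ/λ_C
cos θ = 1 - 4.4138/2.42631024
cos θ = -0.819141

θ = arccos(-0.819141)
θ = 145.00°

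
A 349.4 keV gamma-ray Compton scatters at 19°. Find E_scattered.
336.8516 keV

First convert energy to wavelength:
λ = hc/E, with hc ≈ 1239.842 keV·pm (i.e. 1239.842 eV·nm)

For E = 349.4 keV = 349400 eV:
λ = 1239.842 keV·pm / 349.4 keV
λ = 3.5485 pm

Calculate the Compton shift:
Δλ = λ_C(1 - cos(19°)) = 2.4263 × 0.0545
Δλ = 0.1322 pm

Final wavelength:
λ' = 3.5485 + 0.1322 = 3.6807 pm

Final energy:
E' = hc/λ' = 1239.842 / 3.6807 = 336.8516 keV

(Intermediate values are shown rounded; full precision is carried through to the final answer.)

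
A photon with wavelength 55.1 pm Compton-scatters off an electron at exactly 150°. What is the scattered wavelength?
59.6276 pm

Using the Compton formula: λ' = λ + λ_C(1 − cos θ)

For θ = 150°, cos θ = -√3/2 (exact) ≈ -0.8660, so:
1 − cos 150° = 1 − (-√3/2) ≈ 1.8660

Δλ = λ_C × 1.8660 = 2.4263 × 1.8660 = 4.5276 pm

λ' = 55.1 + 4.5276 = 59.6276 pm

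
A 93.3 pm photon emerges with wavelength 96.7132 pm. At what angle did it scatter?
114.00°

First find the wavelength shift:
Δλ = λ' - λ = 96.7132 - 93.3 = 3.4132 pm

Using Δλ = λ_C(1 - cos θ), with λ_C = h/(m_e·c) ≈ 2.42631024 pm:
cos θ = 1 - Δλ/λ_C
cos θ = 1 - 3.4132/2.42631024
cos θ = -0.406745

θ = arccos(-0.406745)
θ = 114.00°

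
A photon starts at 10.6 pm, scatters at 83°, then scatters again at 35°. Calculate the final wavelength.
13.1694 pm

Apply Compton shift twice:

First scattering at θ₁ = 83°:
Δλ₁ = λ_C(1 - cos(83°))
Δλ₁ = 2.4263 × 0.8781
Δλ₁ = 2.1306 pm

After first scattering:
λ₁ = 10.6 + 2.1306 = 12.7306 pm

Second scattering at θ₂ = 35°:
Δλ₂ = λ_C(1 - cos(35°))
Δλ₂ = 2.4263 × 0.1808
Δλ₂ = 0.4388 pm

Final wavelength:
λ₂ = 12.7306 + 0.4388 = 13.1694 pm

Total shift: Δλ_total = 2.1306 + 0.4388 = 2.5694 pm

(Intermediate values are shown rounded; full precision is carried through to the final answer.)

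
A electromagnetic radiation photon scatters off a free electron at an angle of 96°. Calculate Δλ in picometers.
2.6799 pm

Using the Compton scattering formula:
Δλ = λ_C(1 - cos θ)

where λ_C = h/(m_e·c) ≈ 2.4263 pm is the Compton wavelength of an electron.

For θ = 96°:
cos(96°) = -0.1045
1 - cos(96°) = 1.1045

Δλ = 2.4263 × 1.1045
Δλ = 2.6799 pm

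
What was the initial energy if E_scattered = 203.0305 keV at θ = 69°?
272.4999 keV

Convert final energy to wavelength (hc ≈ 1239.842 keV·pm):
λ' = hc/E' = 1239.842 / 203.0305 = 6.1067 pm

Calculate the Compton shift:
Δλ = λ_C(1 - cos(69°))
Δλ = 2.4263 × (1 - cos(69°))
Δλ = 1.5568 pm

Initial wavelength:
λ = λ' - Δλ = 6.1067 - 1.5568 = 4.5499 pm

Initial energy:
E = hc/λ = 1239.842 / 4.5499 = 272.4999 keV

(Intermediate values are shown rounded; full precision is carried through to the final answer.)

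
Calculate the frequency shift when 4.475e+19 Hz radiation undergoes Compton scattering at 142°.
1.759e+19 Hz (decrease)

Convert frequency to wavelength (c = 299792458 m/s):
λ₀ = c/f₀ = 299792458/4.475e+19 = 6.6992728e-12 m = 6.6993 pm

Calculate Compton shift:
Δλ = λ_C(1 - cos(142°)) = 4.3383 pm

Final wavelength:
λ' = λ₀ + Δλ = 6.6993 + 4.3383 = 11.0375 pm

Final frequency:
f' = c/λ' = 299792458/1.1037542e-11 = 2.7161162e+19 Hz

Frequency shift (decrease):
Δf = f₀ - f' = 4.475e+19 - 2.7161162e+19 = 1.759e+19 Hz

(Intermediate values are shown rounded; full precision is carried through to the final answer.)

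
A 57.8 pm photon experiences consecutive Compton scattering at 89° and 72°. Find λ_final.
61.8605 pm

Apply Compton shift twice:

First scattering at θ₁ = 89°:
Δλ₁ = λ_C(1 - cos(89°))
Δλ₁ = 2.4263 × 0.9825
Δλ₁ = 2.3840 pm

After first scattering:
λ₁ = 57.8 + 2.3840 = 60.1840 pm

Second scattering at θ₂ = 72°:
Δλ₂ = λ_C(1 - cos(72°))
Δλ₂ = 2.4263 × 0.6910
Δλ₂ = 1.6765 pm

Final wavelength:
λ₂ = 60.1840 + 1.6765 = 61.8605 pm

Total shift: Δλ_total = 2.3840 + 1.6765 = 4.0605 pm

(Intermediate values are shown rounded; full precision is carried through to the final answer.)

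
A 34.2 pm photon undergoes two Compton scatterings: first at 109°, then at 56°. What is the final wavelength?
38.4858 pm

Apply Compton shift twice:

First scattering at θ₁ = 109°:
Δλ₁ = λ_C(1 - cos(109°))
Δλ₁ = 2.4263 × 1.3256
Δλ₁ = 3.2162 pm

After first scattering:
λ₁ = 34.2 + 3.2162 = 37.4162 pm

Second scattering at θ₂ = 56°:
Δλ₂ = λ_C(1 - cos(56°))
Δλ₂ = 2.4263 × 0.4408
Δλ₂ = 1.0695 pm

Final wavelength:
λ₂ = 37.4162 + 1.0695 = 38.4858 pm

Total shift: Δλ_total = 3.2162 + 1.0695 = 4.2858 pm

(Intermediate values are shown rounded; full precision is carried through to the final answer.)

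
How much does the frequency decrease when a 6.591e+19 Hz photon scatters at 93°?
2.370e+19 Hz (decrease)

Convert frequency to wavelength (c = 299792458 m/s):
λ₀ = c/f₀ = 299792458/6.591e+19 = 4.5485125e-12 m = 4.5485 pm

Calculate Compton shift:
Δλ = λ_C(1 - cos(93°)) = 2.5533 pm

Final wavelength:
λ' = λ₀ + Δλ = 4.5485 + 2.5533 = 7.1018 pm

Final frequency:
f' = c/λ' = 299792458/7.1018060e-12 = 4.2213552e+19 Hz

Frequency shift (decrease):
Δf = f₀ - f' = 6.591e+19 - 4.2213552e+19 = 2.370e+19 Hz

(Intermediate values are shown rounded; full precision is carried through to the final answer.)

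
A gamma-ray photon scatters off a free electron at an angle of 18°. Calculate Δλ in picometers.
0.1188 pm

Using the Compton scattering formula:
Δλ = λ_C(1 - cos θ)

where λ_C = h/(m_e·c) ≈ 2.4263 pm is the Compton wavelength of an electron.

For θ = 18°:
cos(18°) = 0.9511
1 - cos(18°) = 0.0489

Δλ = 2.4263 × 0.0489
Δλ = 0.1188 pm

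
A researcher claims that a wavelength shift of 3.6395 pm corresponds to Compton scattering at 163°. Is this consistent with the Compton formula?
No, inconsistent

Calculate the expected shift for θ = 163°:

Δλ_expected = λ_C(1 - cos(163°))
Δλ_expected = 2.4263 × (1 - cos(163°))
Δλ_expected = 2.4263 × 1.9563
Δλ_expected = 4.7466 pm

Given shift: 3.6395 pm
Expected shift: 4.7466 pm
Difference: 1.1071 pm

The values do not match. The given shift corresponds to θ ≈ 120.0°, not 163°.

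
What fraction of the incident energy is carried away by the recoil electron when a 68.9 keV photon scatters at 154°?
0.2038 (or 20.38%)

Calculate initial and final photon energies:

Initial: E₀ = 68.9 keV → λ₀ = 17.9948 pm
Compton shift: Δλ = 4.6071 pm
Final wavelength: λ' = 22.6019 pm
Final energy: E' = 54.8557 keV

Fractional energy loss:
(E₀ - E')/E₀ = (68.9000 - 54.8557)/68.9000
= 14.0443/68.9000
= 0.2038
= 20.38%

(Intermediate values are shown rounded; full precision is carried through to the final answer.)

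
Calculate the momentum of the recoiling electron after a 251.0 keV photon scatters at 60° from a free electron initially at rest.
1.2307e-22 kg·m/s

The electron is initially at rest, so by conservation of momentum:
p⃗_e = p⃗₀ − p⃗'  (incident photon momentum minus scattered photon momentum)

Photon momentum magnitudes (p = h/λ = E/c):
λ₀ = hc/E₀ = 4.9396 pm → p₀ = h/λ₀ = 1.3414e-22 kg·m/s
Δλ = λ_C(1 − cos 60°) = 1.2132 pm
λ' = 6.1528 pm → p' = h/λ' = 1.0769e-22 kg·m/s

The scattered photon makes angle θ = 60° with the incident direction, so by the law of cosines:
|p⃗_e|² = p₀² + p'² − 2p₀p'cos θ
|p⃗_e|² = (1.3414e-22)² + (1.0769e-22)² − 2·1.3414e-22·1.0769e-22·cos(60°)
|p⃗_e| = 1.2307e-22 kg·m/s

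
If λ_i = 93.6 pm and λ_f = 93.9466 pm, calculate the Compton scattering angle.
31.00°

First find the wavelength shift:
Δλ = λ' - λ = 93.9466 - 93.6 = 0.3466 pm

Using Δλ = λ_C(1 - cos θ), with λ_C = h/(m_e·c) ≈ 2.42631024 pm:
cos θ = 1 - Δλ/λ_C
cos θ = 1 - 0.3466/2.42631024
cos θ = 0.857149

θ = arccos(0.857149)
θ = 31.00°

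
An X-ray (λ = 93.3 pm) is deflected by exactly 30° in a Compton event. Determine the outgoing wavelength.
93.6251 pm

Using the Compton formula: λ' = λ + λ_C(1 − cos θ)

For θ = 30°, cos θ = √3/2 (exact) ≈ 0.8660, so:
1 − cos 30° = 1 − (√3/2) ≈ 0.1340

Δλ = λ_C × 0.1340 = 2.4263 × 0.1340 = 0.3251 pm

λ' = 93.3 + 0.3251 = 93.6251 pm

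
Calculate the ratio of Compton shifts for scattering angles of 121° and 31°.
121° produces the larger shift by a factor of 10.607

Calculate both shifts using Δλ = λ_C(1 - cos θ):

For θ₁ = 31°:
Δλ₁ = 2.4263 × (1 - cos(31°))
Δλ₁ = 2.4263 × 0.1428
Δλ₁ = 0.3466 pm

For θ₂ = 121°:
Δλ₂ = 2.4263 × (1 - cos(121°))
Δλ₂ = 2.4263 × 1.5150
Δλ₂ = 3.6760 pm

The 121° angle produces the larger shift.
Ratio: 3.6760/0.3466 = 10.607

(Intermediate values are shown rounded; full precision is carried through to the final answer.)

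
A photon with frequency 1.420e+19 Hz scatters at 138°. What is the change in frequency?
2.370e+18 Hz (decrease)

Convert frequency to wavelength (c = 299792458 m/s):
λ₀ = c/f₀ = 299792458/1.420e+19 = 2.1112145e-11 m = 21.1121 pm

Calculate Compton shift:
Δλ = λ_C(1 - cos(138°)) = 4.2294 pm

Final wavelength:
λ' = λ₀ + Δλ = 21.1121 + 4.2294 = 25.3416 pm

Final frequency:
f' = c/λ' = 299792458/2.5341555e-11 = 1.1830073e+19 Hz

Frequency shift (decrease):
Δf = f₀ - f' = 1.420e+19 - 1.1830073e+19 = 2.370e+18 Hz

(Intermediate values are shown rounded; full precision is carried through to the final answer.)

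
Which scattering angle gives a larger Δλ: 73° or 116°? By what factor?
116° produces the larger shift by a factor of 2.033

Calculate both shifts using Δλ = λ_C(1 - cos θ):

For θ₁ = 73°:
Δλ₁ = 2.4263 × (1 - cos(73°))
Δλ₁ = 2.4263 × 0.7076
Δλ₁ = 1.7169 pm

For θ₂ = 116°:
Δλ₂ = 2.4263 × (1 - cos(116°))
Δλ₂ = 2.4263 × 1.4384
Δλ₂ = 3.4899 pm

The 116° angle produces the larger shift.
Ratio: 3.4899/1.7169 = 2.033

(Intermediate values are shown rounded; full precision is carried through to the final answer.)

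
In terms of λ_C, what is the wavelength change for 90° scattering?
1.0000 λ_C

The Compton shift formula is:
Δλ = λ_C(1 - cos θ)

Dividing both sides by λ_C:
Δλ/λ_C = 1 - cos θ

For θ = 90°:
Δλ/λ_C = 1 - cos(90°)
Δλ/λ_C = 1 - 0.0000
Δλ/λ_C = 1.0000

This means the shift is 1.0000 × λ_C = 2.4263 pm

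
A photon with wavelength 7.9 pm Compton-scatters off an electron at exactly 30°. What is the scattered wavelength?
8.2251 pm

Using the Compton formula: λ' = λ + λ_C(1 − cos θ)

For θ = 30°, cos θ = √3/2 (exact) ≈ 0.8660, so:
1 − cos 30° = 1 − (√3/2) ≈ 0.1340

Δλ = λ_C × 0.1340 = 2.4263 × 0.1340 = 0.3251 pm

λ' = 7.9 + 0.3251 = 8.2251 pm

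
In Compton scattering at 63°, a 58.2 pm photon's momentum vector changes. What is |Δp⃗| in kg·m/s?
1.1767e-23 kg·m/s

Photon momentum magnitude is p = h/λ.

Initial momentum:
p₀ = h/λ = 6.6261e-34/5.8200e-11 = 1.1385e-23 kg·m/s

After scattering:
λ' = λ + Δλ = 58.2 + 1.3248 = 59.5248 pm
p' = h/λ' = 6.6261e-34/5.9525e-11 = 1.1132e-23 kg·m/s

Momentum is a vector; the scattered photon's direction makes angle θ = 63° with the incident direction. The magnitude of the vector change Δp⃗ = p⃗₀ − p⃗' is found from the law of cosines:
|Δp⃗|² = p₀² + p'² − 2p₀p'cos θ
|Δp⃗|² = (1.1385e-23)² + (1.1132e-23)² − 2·1.1385e-23·1.1132e-23·cos(63°)
|Δp⃗| = 1.1767e-23 kg·m/s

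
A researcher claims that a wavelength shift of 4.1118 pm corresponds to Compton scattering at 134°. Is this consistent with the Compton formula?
Yes, consistent

Calculate the expected shift for θ = 134°:

Δλ_expected = λ_C(1 - cos(134°))
Δλ_expected = 2.4263 × (1 - cos(134°))
Δλ_expected = 2.4263 × 1.6947
Δλ_expected = 4.1118 pm

Given shift: 4.1118 pm
Expected shift: 4.1118 pm
Difference: 0.0000 pm

The values match. This is consistent with Compton scattering at the stated angle.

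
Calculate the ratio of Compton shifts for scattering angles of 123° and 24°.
123° produces the larger shift by a factor of 17.866

Calculate both shifts using Δλ = λ_C(1 - cos θ):

For θ₁ = 24°:
Δλ₁ = 2.4263 × (1 - cos(24°))
Δλ₁ = 2.4263 × 0.0865
Δλ₁ = 0.2098 pm

For θ₂ = 123°:
Δλ₂ = 2.4263 × (1 - cos(123°))
Δλ₂ = 2.4263 × 1.5446
Δλ₂ = 3.7478 pm

The 123° angle produces the larger shift.
Ratio: 3.7478/0.2098 = 17.866

(Intermediate values are shown rounded; full precision is carried through to the final answer.)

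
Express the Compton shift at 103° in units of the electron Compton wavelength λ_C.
1.2250 λ_C

The Compton shift formula is:
Δλ = λ_C(1 - cos θ)

Dividing both sides by λ_C:
Δλ/λ_C = 1 - cos θ

For θ = 103°:
Δλ/λ_C = 1 - cos(103°)
Δλ/λ_C = 1 - -0.2250
Δλ/λ_C = 1.2250

This means the shift is 1.2250 × λ_C = 2.9721 pm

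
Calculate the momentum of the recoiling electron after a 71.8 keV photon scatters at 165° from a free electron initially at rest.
6.7862e-23 kg·m/s

The electron is initially at rest, so by conservation of momentum:
p⃗_e = p⃗₀ − p⃗'  (incident photon momentum minus scattered photon momentum)

Photon momentum magnitudes (p = h/λ = E/c):
λ₀ = hc/E₀ = 17.2680 pm → p₀ = h/λ₀ = 3.8372e-23 kg·m/s
Δλ = λ_C(1 − cos 165°) = 4.7699 pm
λ' = 22.0379 pm → p' = h/λ' = 3.0067e-23 kg·m/s

The scattered photon makes angle θ = 165° with the incident direction, so by the law of cosines:
|p⃗_e|² = p₀² + p'² − 2p₀p'cos θ
|p⃗_e|² = (3.8372e-23)² + (3.0067e-23)² − 2·3.8372e-23·3.0067e-23·cos(165°)
|p⃗_e| = 6.7862e-23 kg·m/s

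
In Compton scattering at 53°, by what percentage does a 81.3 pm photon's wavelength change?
1.1883%

Calculate the Compton shift:
Δλ = λ_C(1 - cos(53°))
Δλ = 2.4263 × (1 - cos(53°))
Δλ = 2.4263 × 0.3982
Δλ = 0.9661 pm

Percentage change:
(Δλ/λ₀) × 100 = (0.9661/81.3) × 100
= 1.1883%

(Intermediate values are shown rounded; full precision is carried through to the final answer.)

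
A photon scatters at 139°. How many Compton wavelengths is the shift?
1.7547 λ_C

The Compton shift formula is:
Δλ = λ_C(1 - cos θ)

Dividing both sides by λ_C:
Δλ/λ_C = 1 - cos θ

For θ = 139°:
Δλ/λ_C = 1 - cos(139°)
Δλ/λ_C = 1 - -0.7547
Δλ/λ_C = 1.7547

This means the shift is 1.7547 × λ_C = 4.2575 pm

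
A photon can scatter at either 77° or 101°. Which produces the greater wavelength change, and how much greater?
101° produces the larger shift by a factor of 1.536

Calculate both shifts using Δλ = λ_C(1 - cos θ):

For θ₁ = 77°:
Δλ₁ = 2.4263 × (1 - cos(77°))
Δλ₁ = 2.4263 × 0.7750
Δλ₁ = 1.8805 pm

For θ₂ = 101°:
Δλ₂ = 2.4263 × (1 - cos(101°))
Δλ₂ = 2.4263 × 1.1908
Δλ₂ = 2.8893 pm

The 101° angle produces the larger shift.
Ratio: 2.8893/1.8805 = 1.536

(Intermediate values are shown rounded; full precision is carried through to the final answer.)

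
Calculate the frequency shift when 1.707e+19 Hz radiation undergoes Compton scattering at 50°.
8.028e+17 Hz (decrease)

Convert frequency to wavelength (c = 299792458 m/s):
λ₀ = c/f₀ = 299792458/1.707e+19 = 1.7562534e-11 m = 17.5625 pm

Calculate Compton shift:
Δλ = λ_C(1 - cos(50°)) = 0.8667 pm

Final wavelength:
λ' = λ₀ + Δλ = 17.5625 + 0.8667 = 18.4292 pm

Final frequency:
f' = c/λ' = 299792458/1.8429242e-11 = 1.6267216e+19 Hz

Frequency shift (decrease):
Δf = f₀ - f' = 1.707e+19 - 1.6267216e+19 = 8.028e+17 Hz

(Intermediate values are shown rounded; full precision is carried through to the final answer.)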